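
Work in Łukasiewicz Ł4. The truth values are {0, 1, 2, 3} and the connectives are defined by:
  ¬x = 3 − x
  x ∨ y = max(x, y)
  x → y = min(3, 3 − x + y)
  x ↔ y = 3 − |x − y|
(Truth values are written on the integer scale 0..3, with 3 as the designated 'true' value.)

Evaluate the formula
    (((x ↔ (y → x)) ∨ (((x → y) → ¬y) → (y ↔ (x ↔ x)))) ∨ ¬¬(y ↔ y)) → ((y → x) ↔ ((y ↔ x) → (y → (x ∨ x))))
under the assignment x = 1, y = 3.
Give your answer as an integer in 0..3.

y → x = 3 → 1 = 1
x ↔ (y → x) = 1 ↔ 1 = 3
x → y = 1 → 3 = 3
¬y = ¬3 = 0
(x → y) → ¬y = 3 → 0 = 0
x ↔ x = 1 ↔ 1 = 3
y ↔ (x ↔ x) = 3 ↔ 3 = 3
((x → y) → ¬y) → (y ↔ (x ↔ x)) = 0 → 3 = 3
(x ↔ (y → x)) ∨ (((x → y) → ¬y) → (y ↔ (x ↔ x))) = 3 ∨ 3 = 3
y ↔ y = 3 ↔ 3 = 3
¬(y ↔ y) = ¬3 = 0
¬¬(y ↔ y) = ¬0 = 3
((x ↔ (y → x)) ∨ (((x → y) → ¬y) → (y ↔ (x ↔ x)))) ∨ ¬¬(y ↔ y) = 3 ∨ 3 = 3
y → x = 3 → 1 = 1
y ↔ x = 3 ↔ 1 = 1
x ∨ x = 1 ∨ 1 = 1
y → (x ∨ x) = 3 → 1 = 1
(y ↔ x) → (y → (x ∨ x)) = 1 → 1 = 3
(y → x) ↔ ((y ↔ x) → (y → (x ∨ x))) = 1 ↔ 3 = 1
(((x ↔ (y → x)) ∨ (((x → y) → ¬y) → (y ↔ (x ↔ x)))) ∨ ¬¬(y ↔ y)) → ((y → x) ↔ ((y ↔ x) → (y → (x ∨ x)))) = 3 → 1 = 1

1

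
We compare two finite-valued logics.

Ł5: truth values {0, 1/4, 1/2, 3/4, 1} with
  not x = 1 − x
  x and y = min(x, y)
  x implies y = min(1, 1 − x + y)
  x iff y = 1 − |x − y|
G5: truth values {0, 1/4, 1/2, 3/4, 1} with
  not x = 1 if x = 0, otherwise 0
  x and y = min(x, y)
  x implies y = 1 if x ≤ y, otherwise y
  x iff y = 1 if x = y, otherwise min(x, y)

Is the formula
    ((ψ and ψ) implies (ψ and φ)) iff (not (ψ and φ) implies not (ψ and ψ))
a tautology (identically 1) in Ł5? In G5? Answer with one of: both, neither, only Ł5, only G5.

only Ł5

In Ł5: every assignment gives 1 — tautology.
In G5: at φ = 1/4, ψ = 1/2 the value is 1/4 — not a tautology.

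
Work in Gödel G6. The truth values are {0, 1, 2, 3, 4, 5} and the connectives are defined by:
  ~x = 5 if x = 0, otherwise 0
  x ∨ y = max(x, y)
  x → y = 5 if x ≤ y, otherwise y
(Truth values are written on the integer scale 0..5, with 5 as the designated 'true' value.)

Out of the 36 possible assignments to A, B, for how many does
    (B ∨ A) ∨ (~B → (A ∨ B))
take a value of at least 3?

33

value 5: 31 assignments (counts)
value 4: 1 assignment (counts)
value 3: 1 assignment (counts)
value 2: 1 assignment
value 1: 1 assignment
value 0: 1 assignment
So 33 of the 36 assignments meet the threshold.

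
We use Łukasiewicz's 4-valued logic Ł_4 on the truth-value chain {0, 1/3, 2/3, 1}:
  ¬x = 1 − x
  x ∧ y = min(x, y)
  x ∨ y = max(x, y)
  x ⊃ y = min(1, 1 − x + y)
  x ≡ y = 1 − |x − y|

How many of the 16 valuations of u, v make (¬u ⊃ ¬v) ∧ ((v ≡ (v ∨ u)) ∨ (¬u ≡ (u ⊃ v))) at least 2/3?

13

u = 0, v = 0 ↦ 1  ≥
u = 0, v = 1/3 ↦ 2/3  ≥
u = 0, v = 2/3 ↦ 1/3  <
u = 0, v = 1 ↦ 0  <
u = 1/3, v = 0 ↦ 1  ≥
u = 1/3, v = 1/3 ↦ 1  ≥
u = 1/3, v = 2/3 ↦ 2/3  ≥
u = 1/3, v = 1 ↦ 1/3  <
u = 2/3, v = 0 ↦ 1  ≥
u = 2/3, v = 1/3 ↦ 2/3  ≥
u = 2/3, v = 2/3 ↦ 1  ≥
u = 2/3, v = 1 ↦ 2/3  ≥
u = 1, v = 0 ↦ 1  ≥
u = 1, v = 1/3 ↦ 2/3  ≥
u = 1, v = 2/3 ↦ 2/3  ≥
u = 1, v = 1 ↦ 1  ≥
So 13 of the 16 assignments meet the threshold.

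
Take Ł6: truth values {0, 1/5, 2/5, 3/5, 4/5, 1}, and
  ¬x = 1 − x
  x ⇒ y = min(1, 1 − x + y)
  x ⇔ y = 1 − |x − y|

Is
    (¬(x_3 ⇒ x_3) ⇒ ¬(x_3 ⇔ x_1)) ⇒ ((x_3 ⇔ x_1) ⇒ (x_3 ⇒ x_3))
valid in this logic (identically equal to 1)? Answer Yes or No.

At x_1 = 4/5, x_3 = 2/5, for instance:
x_3 ⇒ x_3 = 2/5 ⇒ 2/5 = 1
¬(x_3 ⇒ x_3) = ¬1 = 0
x_3 ⇔ x_1 = 2/5 ⇔ 4/5 = 3/5
¬(x_3 ⇔ x_1) = ¬3/5 = 2/5
¬(x_3 ⇒ x_3) ⇒ ¬(x_3 ⇔ x_1) = 0 ⇒ 2/5 = 1
(x_3 ⇔ x_1) ⇒ (x_3 ⇒ x_3) = 3/5 ⇒ 1 = 1
(¬(x_3 ⇒ x_3) ⇒ ¬(x_3 ⇔ x_1)) ⇒ ((x_3 ⇔ x_1) ⇒ (x_3 ⇒ x_3)) = 1 ⇒ 1 = 1
and checking the remaining 35 assignments likewise gives ≥ 1 in every case.

Yes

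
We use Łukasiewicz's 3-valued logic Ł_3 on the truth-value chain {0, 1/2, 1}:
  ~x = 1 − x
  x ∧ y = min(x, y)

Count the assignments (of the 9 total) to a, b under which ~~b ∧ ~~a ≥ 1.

1

a = 0, b = 0 ↦ 0  <
a = 0, b = 1/2 ↦ 0  <
a = 0, b = 1 ↦ 0  <
a = 1/2, b = 0 ↦ 0  <
a = 1/2, b = 1/2 ↦ 1/2  <
a = 1/2, b = 1 ↦ 1/2  <
a = 1, b = 0 ↦ 0  <
a = 1, b = 1/2 ↦ 1/2  <
a = 1, b = 1 ↦ 1  ≥
So 1 of the 9 assignments meets the threshold.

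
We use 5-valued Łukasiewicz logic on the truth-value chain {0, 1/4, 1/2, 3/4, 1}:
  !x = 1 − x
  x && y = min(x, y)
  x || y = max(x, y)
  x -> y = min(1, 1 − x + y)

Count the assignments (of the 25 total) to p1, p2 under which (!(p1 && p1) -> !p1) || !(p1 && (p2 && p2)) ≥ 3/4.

value 1: 25 assignments (counts)
So 25 of the 25 assignments meet the threshold.

25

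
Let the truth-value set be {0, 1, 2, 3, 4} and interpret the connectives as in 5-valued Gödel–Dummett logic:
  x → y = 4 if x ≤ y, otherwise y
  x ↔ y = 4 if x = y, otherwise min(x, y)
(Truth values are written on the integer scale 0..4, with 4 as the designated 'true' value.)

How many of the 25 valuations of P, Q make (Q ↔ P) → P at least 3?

22

value 4: 21 assignments (counts)
value 3: 1 assignment (counts)
value 2: 1 assignment
value 1: 1 assignment
value 0: 1 assignment
So 22 of the 25 assignments meet the threshold.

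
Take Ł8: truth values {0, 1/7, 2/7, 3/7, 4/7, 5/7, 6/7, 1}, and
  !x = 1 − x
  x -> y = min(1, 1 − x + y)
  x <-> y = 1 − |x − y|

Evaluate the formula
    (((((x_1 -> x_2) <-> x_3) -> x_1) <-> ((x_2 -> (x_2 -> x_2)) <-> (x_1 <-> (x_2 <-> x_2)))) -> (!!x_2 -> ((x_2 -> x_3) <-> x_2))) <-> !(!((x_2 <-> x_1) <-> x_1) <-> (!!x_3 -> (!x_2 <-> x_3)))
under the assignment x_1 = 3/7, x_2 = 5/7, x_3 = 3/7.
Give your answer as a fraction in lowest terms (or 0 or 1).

5/7

x_1 -> x_2 = 3/7 -> 5/7 = 1
(x_1 -> x_2) <-> x_3 = 1 <-> 3/7 = 3/7
((x_1 -> x_2) <-> x_3) -> x_1 = 3/7 -> 3/7 = 1
x_2 -> x_2 = 5/7 -> 5/7 = 1
x_2 -> (x_2 -> x_2) = 5/7 -> 1 = 1
x_2 <-> x_2 = 5/7 <-> 5/7 = 1
x_1 <-> (x_2 <-> x_2) = 3/7 <-> 1 = 3/7
(x_2 -> (x_2 -> x_2)) <-> (x_1 <-> (x_2 <-> x_2)) = 1 <-> 3/7 = 3/7
(((x_1 -> x_2) <-> x_3) -> x_1) <-> ((x_2 -> (x_2 -> x_2)) <-> (x_1 <-> (x_2 <-> x_2))) = 1 <-> 3/7 = 3/7
!x_2 = !5/7 = 2/7
!!x_2 = !2/7 = 5/7
x_2 -> x_3 = 5/7 -> 3/7 = 5/7
(x_2 -> x_3) <-> x_2 = 5/7 <-> 5/7 = 1
!!x_2 -> ((x_2 -> x_3) <-> x_2) = 5/7 -> 1 = 1
((((x_1 -> x_2) <-> x_3) -> x_1) <-> ((x_2 -> (x_2 -> x_2)) <-> (x_1 <-> (x_2 <-> x_2)))) -> (!!x_2 -> ((x_2 -> x_3) <-> x_2)) = 3/7 -> 1 = 1
x_2 <-> x_1 = 5/7 <-> 3/7 = 5/7
(x_2 <-> x_1) <-> x_1 = 5/7 <-> 3/7 = 5/7
!((x_2 <-> x_1) <-> x_1) = !5/7 = 2/7
!x_3 = !3/7 = 4/7
!!x_3 = !4/7 = 3/7
!x_2 = !5/7 = 2/7
!x_2 <-> x_3 = 2/7 <-> 3/7 = 6/7
!!x_3 -> (!x_2 <-> x_3) = 3/7 -> 6/7 = 1
!((x_2 <-> x_1) <-> x_1) <-> (!!x_3 -> (!x_2 <-> x_3)) = 2/7 <-> 1 = 2/7
!(!((x_2 <-> x_1) <-> x_1) <-> (!!x_3 -> (!x_2 <-> x_3))) = !2/7 = 5/7
(((((x_1 -> x_2) <-> x_3) -> x_1) <-> ((x_2 -> (x_2 -> x_2)) <-> (x_1 <-> (x_2 <-> x_2)))) -> (!!x_2 -> ((x_2 -> x_3) <-> x_2))) <-> !(!((x_2 <-> x_1) <-> x_1) <-> (!!x_3 -> (!x_2 <-> x_3))) = 1 <-> 5/7 = 5/7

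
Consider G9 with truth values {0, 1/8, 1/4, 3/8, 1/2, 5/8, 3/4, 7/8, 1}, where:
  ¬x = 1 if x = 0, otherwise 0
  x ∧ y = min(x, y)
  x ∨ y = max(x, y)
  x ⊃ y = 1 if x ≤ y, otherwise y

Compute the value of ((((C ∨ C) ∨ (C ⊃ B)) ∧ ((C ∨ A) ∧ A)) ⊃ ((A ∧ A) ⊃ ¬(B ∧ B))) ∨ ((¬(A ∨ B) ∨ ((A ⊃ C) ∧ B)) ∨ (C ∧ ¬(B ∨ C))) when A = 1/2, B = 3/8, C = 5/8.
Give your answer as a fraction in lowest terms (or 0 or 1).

3/8

C ∨ C = 5/8 ∨ 5/8 = 5/8
C ⊃ B = 5/8 ⊃ 3/8 = 3/8
(C ∨ C) ∨ (C ⊃ B) = 5/8 ∨ 3/8 = 5/8
C ∨ A = 5/8 ∨ 1/2 = 5/8
(C ∨ A) ∧ A = 5/8 ∧ 1/2 = 1/2
((C ∨ C) ∨ (C ⊃ B)) ∧ ((C ∨ A) ∧ A) = 5/8 ∧ 1/2 = 1/2
A ∧ A = 1/2 ∧ 1/2 = 1/2
B ∧ B = 3/8 ∧ 3/8 = 3/8
¬(B ∧ B) = ¬3/8 = 0
(A ∧ A) ⊃ ¬(B ∧ B) = 1/2 ⊃ 0 = 0
(((C ∨ C) ∨ (C ⊃ B)) ∧ ((C ∨ A) ∧ A)) ⊃ ((A ∧ A) ⊃ ¬(B ∧ B)) = 1/2 ⊃ 0 = 0
A ∨ B = 1/2 ∨ 3/8 = 1/2
¬(A ∨ B) = ¬1/2 = 0
A ⊃ C = 1/2 ⊃ 5/8 = 1
(A ⊃ C) ∧ B = 1 ∧ 3/8 = 3/8
¬(A ∨ B) ∨ ((A ⊃ C) ∧ B) = 0 ∨ 3/8 = 3/8
B ∨ C = 3/8 ∨ 5/8 = 5/8
¬(B ∨ C) = ¬5/8 = 0
C ∧ ¬(B ∨ C) = 5/8 ∧ 0 = 0
(¬(A ∨ B) ∨ ((A ⊃ C) ∧ B)) ∨ (C ∧ ¬(B ∨ C)) = 3/8 ∨ 0 = 3/8
((((C ∨ C) ∨ (C ⊃ B)) ∧ ((C ∨ A) ∧ A)) ⊃ ((A ∧ A) ⊃ ¬(B ∧ B))) ∨ ((¬(A ∨ B) ∨ ((A ⊃ C) ∧ B)) ∨ (C ∧ ¬(B ∨ C))) = 0 ∨ 3/8 = 3/8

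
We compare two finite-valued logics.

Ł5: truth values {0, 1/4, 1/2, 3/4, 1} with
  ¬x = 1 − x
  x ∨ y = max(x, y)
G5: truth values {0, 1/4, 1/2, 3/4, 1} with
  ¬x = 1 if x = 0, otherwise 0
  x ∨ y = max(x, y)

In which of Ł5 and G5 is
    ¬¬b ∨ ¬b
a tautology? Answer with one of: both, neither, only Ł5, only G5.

In Ł5: at b = 1/4 the value is 3/4 — not a tautology.
In G5: every assignment gives 1 — tautology.

only G5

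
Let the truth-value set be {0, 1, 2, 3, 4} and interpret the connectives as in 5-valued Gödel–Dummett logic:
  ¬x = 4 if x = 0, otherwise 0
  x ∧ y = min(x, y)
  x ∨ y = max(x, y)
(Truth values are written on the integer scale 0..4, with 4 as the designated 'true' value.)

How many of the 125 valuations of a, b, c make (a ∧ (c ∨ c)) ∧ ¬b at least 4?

value 4: 1 assignment (counts)
value 3: 3 assignments
value 2: 5 assignments
value 1: 7 assignments
value 0: 109 assignments
So 1 of the 125 assignments meets the threshold.

1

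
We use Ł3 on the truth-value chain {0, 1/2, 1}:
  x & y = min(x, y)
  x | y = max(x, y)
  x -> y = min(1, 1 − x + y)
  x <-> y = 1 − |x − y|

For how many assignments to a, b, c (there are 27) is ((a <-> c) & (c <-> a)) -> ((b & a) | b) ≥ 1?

value 1: 17 assignments (counts)
value 1/2: 7 assignments
value 0: 3 assignments
So 17 of the 27 assignments meet the threshold.

17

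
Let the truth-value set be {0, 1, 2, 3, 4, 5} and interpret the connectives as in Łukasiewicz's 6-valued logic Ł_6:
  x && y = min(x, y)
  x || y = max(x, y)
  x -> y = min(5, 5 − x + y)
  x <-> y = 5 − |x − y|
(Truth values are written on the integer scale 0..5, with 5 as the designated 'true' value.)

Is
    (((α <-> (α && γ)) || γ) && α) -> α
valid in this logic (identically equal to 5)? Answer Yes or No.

Yes

At α = 4, γ = 1, for instance:
α && γ = 4 && 1 = 1
α <-> (α && γ) = 4 <-> 1 = 2
(α <-> (α && γ)) || γ = 2 || 1 = 2
((α <-> (α && γ)) || γ) && α = 2 && 4 = 2
(((α <-> (α && γ)) || γ) && α) -> α = 2 -> 4 = 5
and checking the remaining 35 assignments likewise gives ≥ 5 in every case.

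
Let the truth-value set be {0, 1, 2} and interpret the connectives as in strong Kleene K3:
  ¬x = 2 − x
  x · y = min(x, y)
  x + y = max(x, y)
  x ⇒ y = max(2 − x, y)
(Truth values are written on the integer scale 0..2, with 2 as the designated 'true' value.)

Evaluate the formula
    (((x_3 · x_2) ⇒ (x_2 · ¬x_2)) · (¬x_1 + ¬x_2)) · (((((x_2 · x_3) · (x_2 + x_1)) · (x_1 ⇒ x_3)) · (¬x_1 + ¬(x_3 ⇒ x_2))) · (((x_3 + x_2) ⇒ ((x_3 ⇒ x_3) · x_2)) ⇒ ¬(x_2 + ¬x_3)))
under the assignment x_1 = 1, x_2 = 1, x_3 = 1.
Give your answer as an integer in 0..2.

x_3 · x_2 = 1 · 1 = 1
¬x_2 = ¬1 = 1
x_2 · ¬x_2 = 1 · 1 = 1
(x_3 · x_2) ⇒ (x_2 · ¬x_2) = 1 ⇒ 1 = 1
¬x_1 = ¬1 = 1
¬x_2 = ¬1 = 1
¬x_1 + ¬x_2 = 1 + 1 = 1
((x_3 · x_2) ⇒ (x_2 · ¬x_2)) · (¬x_1 + ¬x_2) = 1 · 1 = 1
x_2 · x_3 = 1 · 1 = 1
x_2 + x_1 = 1 + 1 = 1
(x_2 · x_3) · (x_2 + x_1) = 1 · 1 = 1
x_1 ⇒ x_3 = 1 ⇒ 1 = 1
((x_2 · x_3) · (x_2 + x_1)) · (x_1 ⇒ x_3) = 1 · 1 = 1
¬x_1 = ¬1 = 1
x_3 ⇒ x_2 = 1 ⇒ 1 = 1
¬(x_3 ⇒ x_2) = ¬1 = 1
¬x_1 + ¬(x_3 ⇒ x_2) = 1 + 1 = 1
(((x_2 · x_3) · (x_2 + x_1)) · (x_1 ⇒ x_3)) · (¬x_1 + ¬(x_3 ⇒ x_2)) = 1 · 1 = 1
x_3 + x_2 = 1 + 1 = 1
x_3 ⇒ x_3 = 1 ⇒ 1 = 1
(x_3 ⇒ x_3) · x_2 = 1 · 1 = 1
(x_3 + x_2) ⇒ ((x_3 ⇒ x_3) · x_2) = 1 ⇒ 1 = 1
¬x_3 = ¬1 = 1
x_2 + ¬x_3 = 1 + 1 = 1
¬(x_2 + ¬x_3) = ¬1 = 1
((x_3 + x_2) ⇒ ((x_3 ⇒ x_3) · x_2)) ⇒ ¬(x_2 + ¬x_3) = 1 ⇒ 1 = 1
((((x_2 · x_3) · (x_2 + x_1)) · (x_1 ⇒ x_3)) · (¬x_1 + ¬(x_3 ⇒ x_2))) · (((x_3 + x_2) ⇒ ((x_3 ⇒ x_3) · x_2)) ⇒ ¬(x_2 + ¬x_3)) = 1 · 1 = 1
(((x_3 · x_2) ⇒ (x_2 · ¬x_2)) · (¬x_1 + ¬x_2)) · (((((x_2 · x_3) · (x_2 + x_1)) · (x_1 ⇒ x_3)) · (¬x_1 + ¬(x_3 ⇒ x_2))) · (((x_3 + x_2) ⇒ ((x_3 ⇒ x_3) · x_2)) ⇒ ¬(x_2 + ¬x_3))) = 1 · 1 = 1

1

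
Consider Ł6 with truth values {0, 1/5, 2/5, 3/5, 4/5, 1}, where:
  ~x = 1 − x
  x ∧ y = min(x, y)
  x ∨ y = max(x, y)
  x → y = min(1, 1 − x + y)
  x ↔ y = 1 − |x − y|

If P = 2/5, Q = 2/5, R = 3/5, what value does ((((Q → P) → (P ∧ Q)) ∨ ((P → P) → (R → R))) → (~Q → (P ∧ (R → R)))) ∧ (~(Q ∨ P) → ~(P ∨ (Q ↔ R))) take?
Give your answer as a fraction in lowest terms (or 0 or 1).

3/5

Q → P = 2/5 → 2/5 = 1
P ∧ Q = 2/5 ∧ 2/5 = 2/5
(Q → P) → (P ∧ Q) = 1 → 2/5 = 2/5
P → P = 2/5 → 2/5 = 1
R → R = 3/5 → 3/5 = 1
(P → P) → (R → R) = 1 → 1 = 1
((Q → P) → (P ∧ Q)) ∨ ((P → P) → (R → R)) = 2/5 ∨ 1 = 1
~Q = ~2/5 = 3/5
R → R = 3/5 → 3/5 = 1
P ∧ (R → R) = 2/5 ∧ 1 = 2/5
~Q → (P ∧ (R → R)) = 3/5 → 2/5 = 4/5
(((Q → P) → (P ∧ Q)) ∨ ((P → P) → (R → R))) → (~Q → (P ∧ (R → R))) = 1 → 4/5 = 4/5
Q ∨ P = 2/5 ∨ 2/5 = 2/5
~(Q ∨ P) = ~2/5 = 3/5
Q ↔ R = 2/5 ↔ 3/5 = 4/5
P ∨ (Q ↔ R) = 2/5 ∨ 4/5 = 4/5
~(P ∨ (Q ↔ R)) = ~4/5 = 1/5
~(Q ∨ P) → ~(P ∨ (Q ↔ R)) = 3/5 → 1/5 = 3/5
((((Q → P) → (P ∧ Q)) ∨ ((P → P) → (R → R))) → (~Q → (P ∧ (R → R)))) ∧ (~(Q ∨ P) → ~(P ∨ (Q ↔ R))) = 4/5 ∧ 3/5 = 3/5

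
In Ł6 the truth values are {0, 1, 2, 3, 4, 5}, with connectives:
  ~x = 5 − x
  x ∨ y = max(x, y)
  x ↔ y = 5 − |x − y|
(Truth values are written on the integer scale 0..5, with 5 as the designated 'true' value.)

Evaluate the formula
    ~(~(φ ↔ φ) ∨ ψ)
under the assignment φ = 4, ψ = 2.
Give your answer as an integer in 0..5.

φ ↔ φ = 4 ↔ 4 = 5
~(φ ↔ φ) = ~5 = 0
~(φ ↔ φ) ∨ ψ = 0 ∨ 2 = 2
~(~(φ ↔ φ) ∨ ψ) = ~2 = 3

3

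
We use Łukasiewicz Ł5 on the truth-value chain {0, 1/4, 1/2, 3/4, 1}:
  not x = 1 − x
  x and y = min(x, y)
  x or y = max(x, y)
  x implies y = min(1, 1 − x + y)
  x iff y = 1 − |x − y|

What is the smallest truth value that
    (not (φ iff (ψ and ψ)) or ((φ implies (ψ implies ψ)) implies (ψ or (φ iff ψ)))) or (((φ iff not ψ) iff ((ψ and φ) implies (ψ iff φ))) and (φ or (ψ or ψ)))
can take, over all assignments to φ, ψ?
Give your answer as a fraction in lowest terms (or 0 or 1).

1/2

Take φ = 0, ψ = 1/2:
ψ and ψ = 1/2 and 1/2 = 1/2
φ iff (ψ and ψ) = 0 iff 1/2 = 1/2
not (φ iff (ψ and ψ)) = not 1/2 = 1/2
ψ implies ψ = 1/2 implies 1/2 = 1
φ implies (ψ implies ψ) = 0 implies 1 = 1
φ iff ψ = 0 iff 1/2 = 1/2
ψ or (φ iff ψ) = 1/2 or 1/2 = 1/2
(φ implies (ψ implies ψ)) implies (ψ or (φ iff ψ)) = 1 implies 1/2 = 1/2
not (φ iff (ψ and ψ)) or ((φ implies (ψ implies ψ)) implies (ψ or (φ iff ψ))) = 1/2 or 1/2 = 1/2
not ψ = not 1/2 = 1/2
φ iff not ψ = 0 iff 1/2 = 1/2
ψ and φ = 1/2 and 0 = 0
ψ iff φ = 1/2 iff 0 = 1/2
(ψ and φ) implies (ψ iff φ) = 0 implies 1/2 = 1
(φ iff not ψ) iff ((ψ and φ) implies (ψ iff φ)) = 1/2 iff 1 = 1/2
ψ or ψ = 1/2 or 1/2 = 1/2
φ or (ψ or ψ) = 0 or 1/2 = 1/2
((φ iff not ψ) iff ((ψ and φ) implies (ψ iff φ))) and (φ or (ψ or ψ)) = 1/2 and 1/2 = 1/2
(not (φ iff (ψ and ψ)) or ((φ implies (ψ implies ψ)) implies (ψ or (φ iff ψ)))) or (((φ iff not ψ) iff ((ψ and φ) implies (ψ iff φ))) and (φ or (ψ or ψ))) = 1/2 or 1/2 = 1/2
No assignment yields a value below 1/2, so this is the minimum.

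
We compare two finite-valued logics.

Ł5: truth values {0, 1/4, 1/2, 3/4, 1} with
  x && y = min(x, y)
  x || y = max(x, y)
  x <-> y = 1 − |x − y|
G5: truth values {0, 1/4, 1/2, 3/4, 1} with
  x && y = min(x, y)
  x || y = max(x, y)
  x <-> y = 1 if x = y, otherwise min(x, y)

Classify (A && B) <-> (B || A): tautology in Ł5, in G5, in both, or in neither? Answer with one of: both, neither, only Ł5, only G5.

neither

In Ł5: at A = 0, B = 1/4 the value is 3/4 — not a tautology.
In G5: at A = 0, B = 1/4 the value is 0 — not a tautology.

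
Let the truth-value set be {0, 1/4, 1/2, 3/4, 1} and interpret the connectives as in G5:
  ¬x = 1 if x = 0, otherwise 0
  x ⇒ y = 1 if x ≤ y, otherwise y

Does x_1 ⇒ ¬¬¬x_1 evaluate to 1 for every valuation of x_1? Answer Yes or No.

No

Counterexample: take x_1 = 1/4.
¬x_1 = ¬1/4 = 0
¬¬x_1 = ¬0 = 1
¬¬¬x_1 = ¬1 = 0
x_1 ⇒ ¬¬¬x_1 = 1/4 ⇒ 0 = 0
This gives 0 ≠ 1.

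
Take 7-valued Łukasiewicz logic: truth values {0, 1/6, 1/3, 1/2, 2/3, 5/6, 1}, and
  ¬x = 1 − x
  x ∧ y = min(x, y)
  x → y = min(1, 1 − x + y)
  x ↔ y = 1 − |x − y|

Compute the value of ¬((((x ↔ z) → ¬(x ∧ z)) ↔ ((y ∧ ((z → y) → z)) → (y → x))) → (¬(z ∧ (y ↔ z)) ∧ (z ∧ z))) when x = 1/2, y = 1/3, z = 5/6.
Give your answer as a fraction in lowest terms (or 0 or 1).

1/3

x ↔ z = 1/2 ↔ 5/6 = 2/3
x ∧ z = 1/2 ∧ 5/6 = 1/2
¬(x ∧ z) = ¬1/2 = 1/2
(x ↔ z) → ¬(x ∧ z) = 2/3 → 1/2 = 5/6
z → y = 5/6 → 1/3 = 1/2
(z → y) → z = 1/2 → 5/6 = 1
y ∧ ((z → y) → z) = 1/3 ∧ 1 = 1/3
y → x = 1/3 → 1/2 = 1
(y ∧ ((z → y) → z)) → (y → x) = 1/3 → 1 = 1
((x ↔ z) → ¬(x ∧ z)) ↔ ((y ∧ ((z → y) → z)) → (y → x)) = 5/6 ↔ 1 = 5/6
y ↔ z = 1/3 ↔ 5/6 = 1/2
z ∧ (y ↔ z) = 5/6 ∧ 1/2 = 1/2
¬(z ∧ (y ↔ z)) = ¬1/2 = 1/2
z ∧ z = 5/6 ∧ 5/6 = 5/6
¬(z ∧ (y ↔ z)) ∧ (z ∧ z) = 1/2 ∧ 5/6 = 1/2
(((x ↔ z) → ¬(x ∧ z)) ↔ ((y ∧ ((z → y) → z)) → (y → x))) → (¬(z ∧ (y ↔ z)) ∧ (z ∧ z)) = 5/6 → 1/2 = 2/3
¬((((x ↔ z) → ¬(x ∧ z)) ↔ ((y ∧ ((z → y) → z)) → (y → x))) → (¬(z ∧ (y ↔ z)) ∧ (z ∧ z))) = ¬2/3 = 1/3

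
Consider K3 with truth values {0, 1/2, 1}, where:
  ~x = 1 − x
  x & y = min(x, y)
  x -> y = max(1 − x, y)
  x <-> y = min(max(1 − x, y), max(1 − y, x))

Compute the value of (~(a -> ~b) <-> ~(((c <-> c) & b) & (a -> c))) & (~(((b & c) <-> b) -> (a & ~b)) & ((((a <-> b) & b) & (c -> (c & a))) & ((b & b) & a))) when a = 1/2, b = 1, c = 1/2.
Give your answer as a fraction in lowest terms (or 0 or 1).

~b = ~1 = 0
a -> ~b = 1/2 -> 0 = 1/2
~(a -> ~b) = ~1/2 = 1/2
c <-> c = 1/2 <-> 1/2 = 1/2
(c <-> c) & b = 1/2 & 1 = 1/2
a -> c = 1/2 -> 1/2 = 1/2
((c <-> c) & b) & (a -> c) = 1/2 & 1/2 = 1/2
~(((c <-> c) & b) & (a -> c)) = ~1/2 = 1/2
~(a -> ~b) <-> ~(((c <-> c) & b) & (a -> c)) = 1/2 <-> 1/2 = 1/2
b & c = 1 & 1/2 = 1/2
(b & c) <-> b = 1/2 <-> 1 = 1/2
~b = ~1 = 0
a & ~b = 1/2 & 0 = 0
((b & c) <-> b) -> (a & ~b) = 1/2 -> 0 = 1/2
~(((b & c) <-> b) -> (a & ~b)) = ~1/2 = 1/2
a <-> b = 1/2 <-> 1 = 1/2
(a <-> b) & b = 1/2 & 1 = 1/2
c & a = 1/2 & 1/2 = 1/2
c -> (c & a) = 1/2 -> 1/2 = 1/2
((a <-> b) & b) & (c -> (c & a)) = 1/2 & 1/2 = 1/2
b & b = 1 & 1 = 1
(b & b) & a = 1 & 1/2 = 1/2
(((a <-> b) & b) & (c -> (c & a))) & ((b & b) & a) = 1/2 & 1/2 = 1/2
~(((b & c) <-> b) -> (a & ~b)) & ((((a <-> b) & b) & (c -> (c & a))) & ((b & b) & a)) = 1/2 & 1/2 = 1/2
(~(a -> ~b) <-> ~(((c <-> c) & b) & (a -> c))) & (~(((b & c) <-> b) -> (a & ~b)) & ((((a <-> b) & b) & (c -> (c & a))) & ((b & b) & a))) = 1/2 & 1/2 = 1/2

1/2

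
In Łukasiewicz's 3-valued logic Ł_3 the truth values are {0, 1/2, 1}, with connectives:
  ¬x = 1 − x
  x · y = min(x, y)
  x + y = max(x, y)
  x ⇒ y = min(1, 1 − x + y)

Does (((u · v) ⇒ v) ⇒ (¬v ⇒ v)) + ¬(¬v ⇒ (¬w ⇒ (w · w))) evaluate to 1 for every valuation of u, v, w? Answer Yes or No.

No

Counterexample: take u = 0, v = 0, w = 1/2.
u · v = 0 · 0 = 0
(u · v) ⇒ v = 0 ⇒ 0 = 1
¬v = ¬0 = 1
¬v ⇒ v = 1 ⇒ 0 = 0
((u · v) ⇒ v) ⇒ (¬v ⇒ v) = 1 ⇒ 0 = 0
¬v = ¬0 = 1
¬w = ¬1/2 = 1/2
w · w = 1/2 · 1/2 = 1/2
¬w ⇒ (w · w) = 1/2 ⇒ 1/2 = 1
¬v ⇒ (¬w ⇒ (w · w)) = 1 ⇒ 1 = 1
¬(¬v ⇒ (¬w ⇒ (w · w))) = ¬1 = 0
(((u · v) ⇒ v) ⇒ (¬v ⇒ v)) + ¬(¬v ⇒ (¬w ⇒ (w · w))) = 0 + 0 = 0
This gives 0 ≠ 1.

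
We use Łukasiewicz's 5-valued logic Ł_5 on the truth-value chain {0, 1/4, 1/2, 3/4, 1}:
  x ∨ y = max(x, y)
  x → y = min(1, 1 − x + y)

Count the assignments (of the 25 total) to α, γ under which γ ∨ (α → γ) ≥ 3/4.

19

value 1: 15 assignments (counts)
value 3/4: 4 assignments (counts)
value 1/2: 3 assignments
value 1/4: 2 assignments
value 0: 1 assignment
So 19 of the 25 assignments meet the threshold.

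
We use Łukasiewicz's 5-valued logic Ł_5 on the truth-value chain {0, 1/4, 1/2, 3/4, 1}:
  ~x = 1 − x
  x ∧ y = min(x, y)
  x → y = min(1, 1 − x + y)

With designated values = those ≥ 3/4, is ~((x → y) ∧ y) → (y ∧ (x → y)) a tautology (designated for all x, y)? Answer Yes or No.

Counterexample: take x = 0, y = 0.
x → y = 0 → 0 = 1
(x → y) ∧ y = 1 ∧ 0 = 0
~((x → y) ∧ y) = ~0 = 1
y ∧ (x → y) = 0 ∧ 1 = 0
~((x → y) ∧ y) → (y ∧ (x → y)) = 1 → 0 = 0
This gives 0, which is below 3/4.

No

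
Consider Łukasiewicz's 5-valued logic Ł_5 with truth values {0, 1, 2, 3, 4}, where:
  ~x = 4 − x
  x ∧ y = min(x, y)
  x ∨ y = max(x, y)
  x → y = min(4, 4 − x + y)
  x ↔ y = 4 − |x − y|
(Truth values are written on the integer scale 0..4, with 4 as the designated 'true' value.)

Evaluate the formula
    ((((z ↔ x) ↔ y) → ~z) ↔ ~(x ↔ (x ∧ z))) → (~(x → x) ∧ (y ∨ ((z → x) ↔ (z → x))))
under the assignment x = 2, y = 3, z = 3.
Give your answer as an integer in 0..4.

1

z ↔ x = 3 ↔ 2 = 3
(z ↔ x) ↔ y = 3 ↔ 3 = 4
~z = ~3 = 1
((z ↔ x) ↔ y) → ~z = 4 → 1 = 1
x ∧ z = 2 ∧ 3 = 2
x ↔ (x ∧ z) = 2 ↔ 2 = 4
~(x ↔ (x ∧ z)) = ~4 = 0
(((z ↔ x) ↔ y) → ~z) ↔ ~(x ↔ (x ∧ z)) = 1 ↔ 0 = 3
x → x = 2 → 2 = 4
~(x → x) = ~4 = 0
z → x = 3 → 2 = 3
z → x = 3 → 2 = 3
(z → x) ↔ (z → x) = 3 ↔ 3 = 4
y ∨ ((z → x) ↔ (z → x)) = 3 ∨ 4 = 4
~(x → x) ∧ (y ∨ ((z → x) ↔ (z → x))) = 0 ∧ 4 = 0
((((z ↔ x) ↔ y) → ~z) ↔ ~(x ↔ (x ∧ z))) → (~(x → x) ∧ (y ∨ ((z → x) ↔ (z → x)))) = 3 → 0 = 1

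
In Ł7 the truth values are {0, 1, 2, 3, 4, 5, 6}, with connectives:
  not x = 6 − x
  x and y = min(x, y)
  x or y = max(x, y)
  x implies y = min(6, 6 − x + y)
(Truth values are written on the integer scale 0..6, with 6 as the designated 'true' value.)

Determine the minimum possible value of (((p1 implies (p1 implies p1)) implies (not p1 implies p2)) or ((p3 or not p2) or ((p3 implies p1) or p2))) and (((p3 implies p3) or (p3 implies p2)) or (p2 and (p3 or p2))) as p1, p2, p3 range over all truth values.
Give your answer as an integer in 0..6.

Take p1 = 0, p2 = 3, p3 = 3:
p1 implies p1 = 0 implies 0 = 6
p1 implies (p1 implies p1) = 0 implies 6 = 6
not p1 = not 0 = 6
not p1 implies p2 = 6 implies 3 = 3
(p1 implies (p1 implies p1)) implies (not p1 implies p2) = 6 implies 3 = 3
not p2 = not 3 = 3
p3 or not p2 = 3 or 3 = 3
p3 implies p1 = 3 implies 0 = 3
(p3 implies p1) or p2 = 3 or 3 = 3
(p3 or not p2) or ((p3 implies p1) or p2) = 3 or 3 = 3
((p1 implies (p1 implies p1)) implies (not p1 implies p2)) or ((p3 or not p2) or ((p3 implies p1) or p2)) = 3 or 3 = 3
p3 implies p3 = 3 implies 3 = 6
p3 implies p2 = 3 implies 3 = 6
(p3 implies p3) or (p3 implies p2) = 6 or 6 = 6
p3 or p2 = 3 or 3 = 3
p2 and (p3 or p2) = 3 and 3 = 3
((p3 implies p3) or (p3 implies p2)) or (p2 and (p3 or p2)) = 6 or 3 = 6
(((p1 implies (p1 implies p1)) implies (not p1 implies p2)) or ((p3 or not p2) or ((p3 implies p1) or p2))) and (((p3 implies p3) or (p3 implies p2)) or (p2 and (p3 or p2))) = 3 and 6 = 3
No assignment yields a value below 3, so this is the minimum.

3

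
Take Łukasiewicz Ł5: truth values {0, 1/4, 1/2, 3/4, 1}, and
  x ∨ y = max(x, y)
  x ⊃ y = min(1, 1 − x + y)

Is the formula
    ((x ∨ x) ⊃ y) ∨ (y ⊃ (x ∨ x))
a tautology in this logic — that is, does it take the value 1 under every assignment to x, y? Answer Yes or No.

Yes

At x = 1, y = 3/4, for instance:
x ∨ x = 1 ∨ 1 = 1
(x ∨ x) ⊃ y = 1 ⊃ 3/4 = 3/4
y ⊃ (x ∨ x) = 3/4 ⊃ 1 = 1
((x ∨ x) ⊃ y) ∨ (y ⊃ (x ∨ x)) = 3/4 ∨ 1 = 1
and checking the remaining 24 assignments likewise gives ≥ 1 in every case.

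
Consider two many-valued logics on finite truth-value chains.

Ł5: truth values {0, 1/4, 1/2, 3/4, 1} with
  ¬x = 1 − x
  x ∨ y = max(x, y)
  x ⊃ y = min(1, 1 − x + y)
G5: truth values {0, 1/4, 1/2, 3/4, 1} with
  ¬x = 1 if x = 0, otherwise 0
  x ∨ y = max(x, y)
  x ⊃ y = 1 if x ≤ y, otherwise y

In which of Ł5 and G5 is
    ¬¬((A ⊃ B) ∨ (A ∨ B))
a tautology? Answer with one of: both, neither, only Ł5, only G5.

In Ł5: at A = 1/4, B = 0 the value is 3/4 — not a tautology.
In G5: every assignment gives 1 — tautology.

only G5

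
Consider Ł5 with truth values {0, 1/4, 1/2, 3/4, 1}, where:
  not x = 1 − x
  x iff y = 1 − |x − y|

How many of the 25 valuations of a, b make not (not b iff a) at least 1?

value 1: 2 assignments (counts)
value 3/4: 4 assignments
value 1/2: 6 assignments
value 1/4: 8 assignments
value 0: 5 assignments
So 2 of the 25 assignments meet the threshold.

2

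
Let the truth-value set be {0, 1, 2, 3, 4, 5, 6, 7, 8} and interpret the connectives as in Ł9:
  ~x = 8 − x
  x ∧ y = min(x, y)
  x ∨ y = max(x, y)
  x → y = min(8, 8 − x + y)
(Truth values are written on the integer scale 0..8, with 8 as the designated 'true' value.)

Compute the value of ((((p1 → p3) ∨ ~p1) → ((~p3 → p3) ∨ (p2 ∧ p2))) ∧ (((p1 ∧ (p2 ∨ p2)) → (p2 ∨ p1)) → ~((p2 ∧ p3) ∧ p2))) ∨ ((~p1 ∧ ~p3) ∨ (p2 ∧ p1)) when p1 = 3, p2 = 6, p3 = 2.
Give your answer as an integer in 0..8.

p1 → p3 = 3 → 2 = 7
~p1 = ~3 = 5
(p1 → p3) ∨ ~p1 = 7 ∨ 5 = 7
~p3 = ~2 = 6
~p3 → p3 = 6 → 2 = 4
p2 ∧ p2 = 6 ∧ 6 = 6
(~p3 → p3) ∨ (p2 ∧ p2) = 4 ∨ 6 = 6
((p1 → p3) ∨ ~p1) → ((~p3 → p3) ∨ (p2 ∧ p2)) = 7 → 6 = 7
p2 ∨ p2 = 6 ∨ 6 = 6
p1 ∧ (p2 ∨ p2) = 3 ∧ 6 = 3
p2 ∨ p1 = 6 ∨ 3 = 6
(p1 ∧ (p2 ∨ p2)) → (p2 ∨ p1) = 3 → 6 = 8
p2 ∧ p3 = 6 ∧ 2 = 2
(p2 ∧ p3) ∧ p2 = 2 ∧ 6 = 2
~((p2 ∧ p3) ∧ p2) = ~2 = 6
((p1 ∧ (p2 ∨ p2)) → (p2 ∨ p1)) → ~((p2 ∧ p3) ∧ p2) = 8 → 6 = 6
(((p1 → p3) ∨ ~p1) → ((~p3 → p3) ∨ (p2 ∧ p2))) ∧ (((p1 ∧ (p2 ∨ p2)) → (p2 ∨ p1)) → ~((p2 ∧ p3) ∧ p2)) = 7 ∧ 6 = 6
~p1 = ~3 = 5
~p3 = ~2 = 6
~p1 ∧ ~p3 = 5 ∧ 6 = 5
p2 ∧ p1 = 6 ∧ 3 = 3
(~p1 ∧ ~p3) ∨ (p2 ∧ p1) = 5 ∨ 3 = 5
((((p1 → p3) ∨ ~p1) → ((~p3 → p3) ∨ (p2 ∧ p2))) ∧ (((p1 ∧ (p2 ∨ p2)) → (p2 ∨ p1)) → ~((p2 ∧ p3) ∧ p2))) ∨ ((~p1 ∧ ~p3) ∨ (p2 ∧ p1)) = 6 ∨ 5 = 6

6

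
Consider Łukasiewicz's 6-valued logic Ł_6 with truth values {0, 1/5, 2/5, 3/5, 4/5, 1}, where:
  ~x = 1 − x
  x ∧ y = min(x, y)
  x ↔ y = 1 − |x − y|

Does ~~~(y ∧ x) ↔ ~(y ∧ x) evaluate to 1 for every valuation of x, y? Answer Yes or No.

Yes

At x = 3/5, y = 1/5, for instance:
y ∧ x = 1/5 ∧ 3/5 = 1/5
~(y ∧ x) = ~1/5 = 4/5
~~(y ∧ x) = ~4/5 = 1/5
~~~(y ∧ x) = ~1/5 = 4/5
~~~(y ∧ x) ↔ ~(y ∧ x) = 4/5 ↔ 4/5 = 1
and checking the remaining 35 assignments likewise gives ≥ 1 in every case.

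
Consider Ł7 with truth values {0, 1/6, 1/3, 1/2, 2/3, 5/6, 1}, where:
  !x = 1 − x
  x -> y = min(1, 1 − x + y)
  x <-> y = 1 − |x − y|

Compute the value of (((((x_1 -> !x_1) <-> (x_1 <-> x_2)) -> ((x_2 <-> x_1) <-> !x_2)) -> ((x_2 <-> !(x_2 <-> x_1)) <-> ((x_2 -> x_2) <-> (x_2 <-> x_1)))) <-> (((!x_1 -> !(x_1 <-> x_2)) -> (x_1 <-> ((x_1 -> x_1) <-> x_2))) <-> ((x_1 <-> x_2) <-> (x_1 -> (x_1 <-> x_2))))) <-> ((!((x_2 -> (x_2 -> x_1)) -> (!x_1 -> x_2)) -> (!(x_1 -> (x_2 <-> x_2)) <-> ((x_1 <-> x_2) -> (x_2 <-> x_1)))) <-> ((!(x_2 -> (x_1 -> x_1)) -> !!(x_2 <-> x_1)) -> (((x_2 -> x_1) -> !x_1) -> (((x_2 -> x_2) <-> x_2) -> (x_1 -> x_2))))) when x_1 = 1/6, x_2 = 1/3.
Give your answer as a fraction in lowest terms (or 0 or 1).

2/3

!x_1 = !1/6 = 5/6
x_1 -> !x_1 = 1/6 -> 5/6 = 1
x_1 <-> x_2 = 1/6 <-> 1/3 = 5/6
(x_1 -> !x_1) <-> (x_1 <-> x_2) = 1 <-> 5/6 = 5/6
x_2 <-> x_1 = 1/3 <-> 1/6 = 5/6
!x_2 = !1/3 = 2/3
(x_2 <-> x_1) <-> !x_2 = 5/6 <-> 2/3 = 5/6
((x_1 -> !x_1) <-> (x_1 <-> x_2)) -> ((x_2 <-> x_1) <-> !x_2) = 5/6 -> 5/6 = 1
x_2 <-> x_1 = 1/3 <-> 1/6 = 5/6
!(x_2 <-> x_1) = !5/6 = 1/6
x_2 <-> !(x_2 <-> x_1) = 1/3 <-> 1/6 = 5/6
x_2 -> x_2 = 1/3 -> 1/3 = 1
x_2 <-> x_1 = 1/3 <-> 1/6 = 5/6
(x_2 -> x_2) <-> (x_2 <-> x_1) = 1 <-> 5/6 = 5/6
(x_2 <-> !(x_2 <-> x_1)) <-> ((x_2 -> x_2) <-> (x_2 <-> x_1)) = 5/6 <-> 5/6 = 1
(((x_1 -> !x_1) <-> (x_1 <-> x_2)) -> ((x_2 <-> x_1) <-> !x_2)) -> ((x_2 <-> !(x_2 <-> x_1)) <-> ((x_2 -> x_2) <-> (x_2 <-> x_1))) = 1 -> 1 = 1
!x_1 = !1/6 = 5/6
x_1 <-> x_2 = 1/6 <-> 1/3 = 5/6
!(x_1 <-> x_2) = !5/6 = 1/6
!x_1 -> !(x_1 <-> x_2) = 5/6 -> 1/6 = 1/3
x_1 -> x_1 = 1/6 -> 1/6 = 1
(x_1 -> x_1) <-> x_2 = 1 <-> 1/3 = 1/3
x_1 <-> ((x_1 -> x_1) <-> x_2) = 1/6 <-> 1/3 = 5/6
(!x_1 -> !(x_1 <-> x_2)) -> (x_1 <-> ((x_1 -> x_1) <-> x_2)) = 1/3 -> 5/6 = 1
x_1 <-> x_2 = 1/6 <-> 1/3 = 5/6
x_1 <-> x_2 = 1/6 <-> 1/3 = 5/6
x_1 -> (x_1 <-> x_2) = 1/6 -> 5/6 = 1
(x_1 <-> x_2) <-> (x_1 -> (x_1 <-> x_2)) = 5/6 <-> 1 = 5/6
((!x_1 -> !(x_1 <-> x_2)) -> (x_1 <-> ((x_1 -> x_1) <-> x_2))) <-> ((x_1 <-> x_2) <-> (x_1 -> (x_1 <-> x_2))) = 1 <-> 5/6 = 5/6
((((x_1 -> !x_1) <-> (x_1 <-> x_2)) -> ((x_2 <-> x_1) <-> !x_2)) -> ((x_2 <-> !(x_2 <-> x_1)) <-> ((x_2 -> x_2) <-> (x_2 <-> x_1)))) <-> (((!x_1 -> !(x_1 <-> x_2)) -> (x_1 <-> ((x_1 -> x_1) <-> x_2))) <-> ((x_1 <-> x_2) <-> (x_1 -> (x_1 <-> x_2)))) = 1 <-> 5/6 = 5/6
x_2 -> x_1 = 1/3 -> 1/6 = 5/6
x_2 -> (x_2 -> x_1) = 1/3 -> 5/6 = 1
!x_1 = !1/6 = 5/6
!x_1 -> x_2 = 5/6 -> 1/3 = 1/2
(x_2 -> (x_2 -> x_1)) -> (!x_1 -> x_2) = 1 -> 1/2 = 1/2
!((x_2 -> (x_2 -> x_1)) -> (!x_1 -> x_2)) = !1/2 = 1/2
x_2 <-> x_2 = 1/3 <-> 1/3 = 1
x_1 -> (x_2 <-> x_2) = 1/6 -> 1 = 1
!(x_1 -> (x_2 <-> x_2)) = !1 = 0
x_1 <-> x_2 = 1/6 <-> 1/3 = 5/6
x_2 <-> x_1 = 1/3 <-> 1/6 = 5/6
(x_1 <-> x_2) -> (x_2 <-> x_1) = 5/6 -> 5/6 = 1
!(x_1 -> (x_2 <-> x_2)) <-> ((x_1 <-> x_2) -> (x_2 <-> x_1)) = 0 <-> 1 = 0
!((x_2 -> (x_2 -> x_1)) -> (!x_1 -> x_2)) -> (!(x_1 -> (x_2 <-> x_2)) <-> ((x_1 <-> x_2) -> (x_2 <-> x_1))) = 1/2 -> 0 = 1/2
x_1 -> x_1 = 1/6 -> 1/6 = 1
x_2 -> (x_1 -> x_1) = 1/3 -> 1 = 1
!(x_2 -> (x_1 -> x_1)) = !1 = 0
x_2 <-> x_1 = 1/3 <-> 1/6 = 5/6
!(x_2 <-> x_1) = !5/6 = 1/6
!!(x_2 <-> x_1) = !1/6 = 5/6
!(x_2 -> (x_1 -> x_1)) -> !!(x_2 <-> x_1) = 0 -> 5/6 = 1
x_2 -> x_1 = 1/3 -> 1/6 = 5/6
!x_1 = !1/6 = 5/6
(x_2 -> x_1) -> !x_1 = 5/6 -> 5/6 = 1
x_2 -> x_2 = 1/3 -> 1/3 = 1
(x_2 -> x_2) <-> x_2 = 1 <-> 1/3 = 1/3
x_1 -> x_2 = 1/6 -> 1/3 = 1
((x_2 -> x_2) <-> x_2) -> (x_1 -> x_2) = 1/3 -> 1 = 1
((x_2 -> x_1) -> !x_1) -> (((x_2 -> x_2) <-> x_2) -> (x_1 -> x_2)) = 1 -> 1 = 1
(!(x_2 -> (x_1 -> x_1)) -> !!(x_2 <-> x_1)) -> (((x_2 -> x_1) -> !x_1) -> (((x_2 -> x_2) <-> x_2) -> (x_1 -> x_2))) = 1 -> 1 = 1
(!((x_2 -> (x_2 -> x_1)) -> (!x_1 -> x_2)) -> (!(x_1 -> (x_2 <-> x_2)) <-> ((x_1 <-> x_2) -> (x_2 <-> x_1)))) <-> ((!(x_2 -> (x_1 -> x_1)) -> !!(x_2 <-> x_1)) -> (((x_2 -> x_1) -> !x_1) -> (((x_2 -> x_2) <-> x_2) -> (x_1 -> x_2)))) = 1/2 <-> 1 = 1/2
(((((x_1 -> !x_1) <-> (x_1 <-> x_2)) -> ((x_2 <-> x_1) <-> !x_2)) -> ((x_2 <-> !(x_2 <-> x_1)) <-> ((x_2 -> x_2) <-> (x_2 <-> x_1)))) <-> (((!x_1 -> !(x_1 <-> x_2)) -> (x_1 <-> ((x_1 -> x_1) <-> x_2))) <-> ((x_1 <-> x_2) <-> (x_1 -> (x_1 <-> x_2))))) <-> ((!((x_2 -> (x_2 -> x_1)) -> (!x_1 -> x_2)) -> (!(x_1 -> (x_2 <-> x_2)) <-> ((x_1 <-> x_2) -> (x_2 <-> x_1)))) <-> ((!(x_2 -> (x_1 -> x_1)) -> !!(x_2 <-> x_1)) -> (((x_2 -> x_1) -> !x_1) -> (((x_2 -> x_2) <-> x_2) -> (x_1 -> x_2))))) = 5/6 <-> 1/2 = 2/3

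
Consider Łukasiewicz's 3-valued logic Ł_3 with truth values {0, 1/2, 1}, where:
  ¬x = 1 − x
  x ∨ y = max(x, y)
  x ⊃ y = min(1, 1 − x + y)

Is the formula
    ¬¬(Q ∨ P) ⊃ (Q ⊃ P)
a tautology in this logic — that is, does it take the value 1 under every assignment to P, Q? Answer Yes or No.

No

Counterexample: take P = 0, Q = 1.
Q ∨ P = 1 ∨ 0 = 1
¬(Q ∨ P) = ¬1 = 0
¬¬(Q ∨ P) = ¬0 = 1
Q ⊃ P = 1 ⊃ 0 = 0
¬¬(Q ∨ P) ⊃ (Q ⊃ P) = 1 ⊃ 0 = 0
This gives 0 ≠ 1.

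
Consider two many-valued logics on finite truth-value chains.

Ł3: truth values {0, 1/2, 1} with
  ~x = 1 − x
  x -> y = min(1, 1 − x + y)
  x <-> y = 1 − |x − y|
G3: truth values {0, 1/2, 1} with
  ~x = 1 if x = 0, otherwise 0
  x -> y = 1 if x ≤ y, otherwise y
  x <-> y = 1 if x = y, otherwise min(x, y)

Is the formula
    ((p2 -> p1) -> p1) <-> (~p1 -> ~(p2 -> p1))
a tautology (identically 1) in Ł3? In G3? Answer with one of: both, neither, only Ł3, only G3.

In Ł3: every assignment gives 1 — tautology.
In G3: at p1 = 1/2, p2 = 0 the value is 1/2 — not a tautology.

only Ł3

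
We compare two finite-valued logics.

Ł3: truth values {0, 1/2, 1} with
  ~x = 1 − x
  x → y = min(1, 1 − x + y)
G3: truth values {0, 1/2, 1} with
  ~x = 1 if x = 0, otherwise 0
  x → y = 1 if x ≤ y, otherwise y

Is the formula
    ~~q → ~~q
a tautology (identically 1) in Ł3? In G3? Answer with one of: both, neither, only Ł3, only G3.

both

In Ł3: every assignment gives 1 — tautology.
In G3: every assignment gives 1 — tautology.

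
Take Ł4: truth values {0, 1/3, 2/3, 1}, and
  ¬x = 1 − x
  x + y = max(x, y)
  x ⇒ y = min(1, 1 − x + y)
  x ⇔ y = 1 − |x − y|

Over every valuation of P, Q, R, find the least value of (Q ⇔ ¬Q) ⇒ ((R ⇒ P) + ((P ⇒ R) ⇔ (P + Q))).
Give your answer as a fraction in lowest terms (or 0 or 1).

2/3

Take P = 0, Q = 1/3, R = 2/3:
¬Q = ¬1/3 = 2/3
Q ⇔ ¬Q = 1/3 ⇔ 2/3 = 2/3
R ⇒ P = 2/3 ⇒ 0 = 1/3
P ⇒ R = 0 ⇒ 2/3 = 1
P + Q = 0 + 1/3 = 1/3
(P ⇒ R) ⇔ (P + Q) = 1 ⇔ 1/3 = 1/3
(R ⇒ P) + ((P ⇒ R) ⇔ (P + Q)) = 1/3 + 1/3 = 1/3
(Q ⇔ ¬Q) ⇒ ((R ⇒ P) + ((P ⇒ R) ⇔ (P + Q))) = 2/3 ⇒ 1/3 = 2/3
No assignment yields a value below 2/3, so this is the minimum.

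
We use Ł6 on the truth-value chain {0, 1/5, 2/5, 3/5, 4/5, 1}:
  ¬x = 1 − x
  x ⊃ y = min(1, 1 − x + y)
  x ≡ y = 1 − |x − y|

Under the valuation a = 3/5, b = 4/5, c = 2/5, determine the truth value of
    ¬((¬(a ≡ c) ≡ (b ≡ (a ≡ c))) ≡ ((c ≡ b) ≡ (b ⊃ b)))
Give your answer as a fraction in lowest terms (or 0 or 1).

2/5

a ≡ c = 3/5 ≡ 2/5 = 4/5
¬(a ≡ c) = ¬4/5 = 1/5
a ≡ c = 3/5 ≡ 2/5 = 4/5
b ≡ (a ≡ c) = 4/5 ≡ 4/5 = 1
¬(a ≡ c) ≡ (b ≡ (a ≡ c)) = 1/5 ≡ 1 = 1/5
c ≡ b = 2/5 ≡ 4/5 = 3/5
b ⊃ b = 4/5 ⊃ 4/5 = 1
(c ≡ b) ≡ (b ⊃ b) = 3/5 ≡ 1 = 3/5
(¬(a ≡ c) ≡ (b ≡ (a ≡ c))) ≡ ((c ≡ b) ≡ (b ⊃ b)) = 1/5 ≡ 3/5 = 3/5
¬((¬(a ≡ c) ≡ (b ≡ (a ≡ c))) ≡ ((c ≡ b) ≡ (b ⊃ b))) = ¬3/5 = 2/5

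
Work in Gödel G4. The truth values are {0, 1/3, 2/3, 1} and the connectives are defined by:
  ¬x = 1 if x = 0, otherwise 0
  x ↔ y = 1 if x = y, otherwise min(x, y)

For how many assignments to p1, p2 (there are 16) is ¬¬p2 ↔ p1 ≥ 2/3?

p1 = 0, p2 = 0 ↦ 1  ≥
p1 = 0, p2 = 1/3 ↦ 0  <
p1 = 0, p2 = 2/3 ↦ 0  <
p1 = 0, p2 = 1 ↦ 0  <
p1 = 1/3, p2 = 0 ↦ 0  <
p1 = 1/3, p2 = 1/3 ↦ 1/3  <
p1 = 1/3, p2 = 2/3 ↦ 1/3  <
p1 = 1/3, p2 = 1 ↦ 1/3  <
p1 = 2/3, p2 = 0 ↦ 0  <
p1 = 2/3, p2 = 1/3 ↦ 2/3  ≥
p1 = 2/3, p2 = 2/3 ↦ 2/3  ≥
p1 = 2/3, p2 = 1 ↦ 2/3  ≥
p1 = 1, p2 = 0 ↦ 0  <
p1 = 1, p2 = 1/3 ↦ 1  ≥
p1 = 1, p2 = 2/3 ↦ 1  ≥
p1 = 1, p2 = 1 ↦ 1  ≥
So 7 of the 16 assignments meet the threshold.

7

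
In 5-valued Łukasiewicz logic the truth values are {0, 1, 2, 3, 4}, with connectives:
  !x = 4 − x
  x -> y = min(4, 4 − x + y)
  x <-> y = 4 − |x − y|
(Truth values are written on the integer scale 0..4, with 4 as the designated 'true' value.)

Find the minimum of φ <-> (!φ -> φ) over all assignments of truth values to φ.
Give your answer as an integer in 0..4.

Take φ = 2:
!φ = !2 = 2
!φ -> φ = 2 -> 2 = 4
φ <-> (!φ -> φ) = 2 <-> 4 = 2
No assignment yields a value below 2, so this is the minimum.

2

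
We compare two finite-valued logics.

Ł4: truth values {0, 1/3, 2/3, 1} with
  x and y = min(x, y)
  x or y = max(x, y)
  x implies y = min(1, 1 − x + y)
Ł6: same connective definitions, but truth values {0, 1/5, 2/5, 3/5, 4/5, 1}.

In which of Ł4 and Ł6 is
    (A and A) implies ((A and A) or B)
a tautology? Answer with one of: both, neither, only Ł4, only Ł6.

both

In Ł4: every assignment gives 1 — tautology.
In Ł6: every assignment gives 1 — tautology.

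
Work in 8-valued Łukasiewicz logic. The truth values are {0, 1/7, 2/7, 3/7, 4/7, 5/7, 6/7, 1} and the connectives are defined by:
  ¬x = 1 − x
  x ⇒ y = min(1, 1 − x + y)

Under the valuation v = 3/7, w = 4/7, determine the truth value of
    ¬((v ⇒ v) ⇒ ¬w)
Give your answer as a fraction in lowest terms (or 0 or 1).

4/7

v ⇒ v = 3/7 ⇒ 3/7 = 1
¬w = ¬4/7 = 3/7
(v ⇒ v) ⇒ ¬w = 1 ⇒ 3/7 = 3/7
¬((v ⇒ v) ⇒ ¬w) = ¬3/7 = 4/7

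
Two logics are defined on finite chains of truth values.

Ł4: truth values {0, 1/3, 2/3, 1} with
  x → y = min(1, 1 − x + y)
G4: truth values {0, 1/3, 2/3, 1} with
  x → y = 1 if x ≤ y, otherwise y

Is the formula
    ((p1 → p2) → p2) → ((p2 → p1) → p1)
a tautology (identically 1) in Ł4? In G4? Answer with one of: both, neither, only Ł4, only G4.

In Ł4: every assignment gives 1 — tautology.
In G4: at p1 = 1/3, p2 = 0 the value is 1/3 — not a tautology.

only Ł4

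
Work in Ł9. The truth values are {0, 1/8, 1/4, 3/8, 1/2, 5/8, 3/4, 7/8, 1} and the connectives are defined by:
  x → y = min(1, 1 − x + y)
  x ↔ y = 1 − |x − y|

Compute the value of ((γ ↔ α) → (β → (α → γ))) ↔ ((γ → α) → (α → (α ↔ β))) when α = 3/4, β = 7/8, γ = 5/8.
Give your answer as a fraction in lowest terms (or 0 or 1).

γ ↔ α = 5/8 ↔ 3/4 = 7/8
α → γ = 3/4 → 5/8 = 7/8
β → (α → γ) = 7/8 → 7/8 = 1
(γ ↔ α) → (β → (α → γ)) = 7/8 → 1 = 1
γ → α = 5/8 → 3/4 = 1
α ↔ β = 3/4 ↔ 7/8 = 7/8
α → (α ↔ β) = 3/4 → 7/8 = 1
(γ → α) → (α → (α ↔ β)) = 1 → 1 = 1
((γ ↔ α) → (β → (α → γ))) ↔ ((γ → α) → (α → (α ↔ β))) = 1 ↔ 1 = 1

1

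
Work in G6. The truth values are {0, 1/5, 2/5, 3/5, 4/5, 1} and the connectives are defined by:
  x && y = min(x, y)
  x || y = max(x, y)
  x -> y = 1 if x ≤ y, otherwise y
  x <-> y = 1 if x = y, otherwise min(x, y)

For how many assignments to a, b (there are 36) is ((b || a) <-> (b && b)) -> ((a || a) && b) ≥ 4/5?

value 1: 16 assignments (counts)
value 4/5: 2 assignments (counts)
value 3/5: 3 assignments
value 2/5: 4 assignments
value 1/5: 5 assignments
value 0: 6 assignments
So 18 of the 36 assignments meet the threshold.

18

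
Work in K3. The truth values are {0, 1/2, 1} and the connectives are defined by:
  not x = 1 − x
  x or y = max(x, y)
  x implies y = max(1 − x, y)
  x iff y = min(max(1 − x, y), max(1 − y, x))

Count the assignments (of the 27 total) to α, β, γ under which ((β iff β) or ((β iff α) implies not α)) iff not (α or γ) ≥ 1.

value 1: 3 assignments (counts)
value 1/2: 13 assignments
value 0: 11 assignments
So 3 of the 27 assignments meet the threshold.

3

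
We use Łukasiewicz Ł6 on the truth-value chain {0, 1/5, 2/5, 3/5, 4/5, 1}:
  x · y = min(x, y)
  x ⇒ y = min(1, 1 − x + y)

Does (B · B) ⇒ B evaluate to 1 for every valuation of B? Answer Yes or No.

B = 0 ↦ 1
B = 1/5 ↦ 1
B = 2/5 ↦ 1
B = 3/5 ↦ 1
B = 4/5 ↦ 1
B = 1 ↦ 1
Every assignment gives a value ≥ 1.

Yes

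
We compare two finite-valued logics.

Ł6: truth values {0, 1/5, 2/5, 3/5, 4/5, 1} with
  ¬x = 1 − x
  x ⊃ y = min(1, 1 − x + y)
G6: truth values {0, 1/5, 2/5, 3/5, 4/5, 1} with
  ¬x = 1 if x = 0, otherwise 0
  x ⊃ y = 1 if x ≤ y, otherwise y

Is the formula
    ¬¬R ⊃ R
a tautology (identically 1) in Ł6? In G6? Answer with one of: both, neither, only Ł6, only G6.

only Ł6

In Ł6: every assignment gives 1 — tautology.
In G6: at R = 1/5 the value is 1/5 — not a tautology.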